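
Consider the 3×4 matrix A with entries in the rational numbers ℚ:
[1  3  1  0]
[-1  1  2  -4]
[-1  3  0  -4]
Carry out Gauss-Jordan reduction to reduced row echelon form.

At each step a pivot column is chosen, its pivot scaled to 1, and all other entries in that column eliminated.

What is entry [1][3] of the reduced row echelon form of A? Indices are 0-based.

step 1: normalize row 0 (÷1) = (1, 3, 1, 0)
  row 1: subtract -1×row0 = (0, 4, 3, -4)
  row 2: subtract -1×row0 = (0, 6, 1, -4)
step 2: normalize row 1 (÷4) = (0, 1, 3/4, -1)
  row 0: subtract 3×row1 = (1, 0, -5/4, 3)
  row 2: subtract 6×row1 = (0, 0, -7/2, 2)
step 3: normalize row 2 (÷-7/2) = (0, 0, 1, -4/7)
  row 0: subtract -5/4×row2 = (1, 0, 0, 16/7)
  row 1: subtract 3/4×row2 = (0, 1, 0, -4/7)

M[1][3] = -4/7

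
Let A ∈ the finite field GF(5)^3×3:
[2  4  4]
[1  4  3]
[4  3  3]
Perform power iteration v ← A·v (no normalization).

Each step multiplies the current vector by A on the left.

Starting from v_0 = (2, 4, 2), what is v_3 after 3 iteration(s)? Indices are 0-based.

v_3 = (3, 0, 1)

v_0 = (2, 4, 2).
v_1 = A·v_0 = (3, 4, 1).
v_2 = A·v_1 = (1, 2, 2).
v_3 = A·v_2 = (3, 0, 1).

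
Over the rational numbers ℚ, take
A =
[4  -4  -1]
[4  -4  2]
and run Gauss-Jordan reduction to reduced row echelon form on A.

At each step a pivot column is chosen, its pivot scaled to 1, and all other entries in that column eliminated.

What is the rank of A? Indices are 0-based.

rank = 2

[1] R0 /= 4  ⇒  (1, -1, -1/4)
     R1 -= 4·R0  ⇒  (0, 0, 3)
column 1 empty below row 1
[2] R1 /= 3  ⇒  (0, 0, 1)
     R0 -= -1/4·R1  ⇒  (1, -1, 0)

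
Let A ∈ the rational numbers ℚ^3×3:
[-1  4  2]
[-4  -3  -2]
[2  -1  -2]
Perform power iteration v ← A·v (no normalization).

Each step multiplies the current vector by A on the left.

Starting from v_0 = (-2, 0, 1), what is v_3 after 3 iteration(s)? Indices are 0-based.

v_0 = (-2, 0, 1).
v_1 = A·v_0 = (4, 6, -6).
v_2 = A·v_1 = (8, -22, 14).
v_3 = A·v_2 = (-68, 6, 10).

v_3 = (-68, 6, 10)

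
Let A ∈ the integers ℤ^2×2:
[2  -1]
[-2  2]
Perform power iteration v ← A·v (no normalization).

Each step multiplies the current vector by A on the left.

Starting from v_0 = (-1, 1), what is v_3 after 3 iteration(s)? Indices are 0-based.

v_3 = (-34, 48)

v_0 = (-1, 1).
v_1 = A·v_0 = (-3, 4).
v_2 = A·v_1 = (-10, 14).
v_3 = A·v_2 = (-34, 48).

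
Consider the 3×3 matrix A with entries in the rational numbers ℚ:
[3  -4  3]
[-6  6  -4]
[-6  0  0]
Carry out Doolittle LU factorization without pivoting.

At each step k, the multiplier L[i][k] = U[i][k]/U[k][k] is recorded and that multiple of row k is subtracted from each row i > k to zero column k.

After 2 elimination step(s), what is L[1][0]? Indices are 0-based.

L[1][0] = -2

Step 1: pivot at (0,0) is 3.
  row1 ← row1 − (-2)·row0  ⇒  L[1][0]=-2, U row1=(0, -2, 2)
  row2 ← row2 − (-2)·row0  ⇒  L[2][0]=-2, U row2=(0, -8, 6)
Step 2: pivot at (1,1) is -2.
  row2 ← row2 − (4)·row1  ⇒  L[2][1]=4, U row2=(0, 0, -2)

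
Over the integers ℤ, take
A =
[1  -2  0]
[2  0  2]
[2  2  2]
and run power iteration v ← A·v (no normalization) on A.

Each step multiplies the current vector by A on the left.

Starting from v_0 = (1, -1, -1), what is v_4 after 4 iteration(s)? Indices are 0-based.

v_0 = (1, -1, -1).
v_1 = A·v_0 = (3, 0, -2).
v_2 = A·v_1 = (3, 2, 2).
v_3 = A·v_2 = (-1, 10, 14).
v_4 = A·v_3 = (-21, 26, 46).

v_4 = (-21, 26, 46)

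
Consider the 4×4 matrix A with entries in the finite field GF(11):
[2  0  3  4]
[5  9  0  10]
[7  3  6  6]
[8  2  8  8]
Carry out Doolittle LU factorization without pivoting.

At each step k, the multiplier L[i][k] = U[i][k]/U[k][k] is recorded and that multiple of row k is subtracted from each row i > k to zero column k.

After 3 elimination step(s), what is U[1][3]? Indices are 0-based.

[col 0] pivot 2
  R1 -= 8*R0 → (0, 9, 9, 0)  (L[1][0] := 8)
  R2 -= 9*R0 → (0, 3, 1, 3)  (L[2][0] := 9)
  R3 -= 4*R0 → (0, 2, 7, 3)  (L[3][0] := 4)
[col 1] pivot 9
  R2 -= 4*R1 → (0, 0, 9, 3)  (L[2][1] := 4)
  R3 -= 10*R1 → (0, 0, 5, 3)  (L[3][1] := 10)
[col 2] pivot 9
  R3 -= 3*R2 → (0, 0, 0, 5)  (L[3][2] := 3)

U[1][3] = 0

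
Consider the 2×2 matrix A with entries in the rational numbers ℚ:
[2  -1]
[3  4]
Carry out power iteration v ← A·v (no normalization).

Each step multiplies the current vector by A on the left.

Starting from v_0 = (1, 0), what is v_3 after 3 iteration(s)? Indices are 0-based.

v_0 = (1, 0).
v_1 = A·v_0 = (2, 3).
v_2 = A·v_1 = (1, 18).
v_3 = A·v_2 = (-16, 75).

v_3 = (-16, 75)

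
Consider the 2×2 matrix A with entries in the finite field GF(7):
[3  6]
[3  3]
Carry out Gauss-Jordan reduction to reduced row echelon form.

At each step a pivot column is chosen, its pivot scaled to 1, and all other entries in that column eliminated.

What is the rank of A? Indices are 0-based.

step 1: normalize row 0 (÷3) = (1, 2)
  row 1: subtract 3×row0 = (0, 4)
step 2: normalize row 1 (÷4) = (0, 1)
  row 0: subtract 2×row1 = (1, 0)

rank = 2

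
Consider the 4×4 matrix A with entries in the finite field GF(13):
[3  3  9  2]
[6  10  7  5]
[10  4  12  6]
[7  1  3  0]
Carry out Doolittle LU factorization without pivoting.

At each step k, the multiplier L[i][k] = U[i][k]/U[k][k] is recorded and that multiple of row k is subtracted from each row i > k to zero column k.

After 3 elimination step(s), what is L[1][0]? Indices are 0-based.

L[1][0] = 2

Step 1: pivot at (0,0) is 3.
  row1 ← row1 − (2)·row0  ⇒  L[1][0]=2, U row1=(0, 4, 2, 1)
  row2 ← row2 − (12)·row0  ⇒  L[2][0]=12, U row2=(0, 7, 8, 8)
  row3 ← row3 − (11)·row0  ⇒  L[3][0]=11, U row3=(0, 7, 8, 4)
Step 2: pivot at (1,1) is 4.
  row2 ← row2 − (5)·row1  ⇒  L[2][1]=5, U row2=(0, 0, 11, 3)
  row3 ← row3 − (5)·row1  ⇒  L[3][1]=5, U row3=(0, 0, 11, 12)
Step 3: pivot at (2,2) is 11.
  row3 ← row3 − (1)·row2  ⇒  L[3][2]=1, U row3=(0, 0, 0, 9)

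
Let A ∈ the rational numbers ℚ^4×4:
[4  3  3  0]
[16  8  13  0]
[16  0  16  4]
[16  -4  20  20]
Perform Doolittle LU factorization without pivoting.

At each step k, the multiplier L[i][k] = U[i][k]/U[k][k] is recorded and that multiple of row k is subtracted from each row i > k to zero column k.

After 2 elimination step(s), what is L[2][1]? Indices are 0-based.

L[2][1] = 3

Step 1: pivot at (0,0) is 4.
  row1 ← row1 − (4)·row0  ⇒  L[1][0]=4, U row1=(0, -4, 1, 0)
  row2 ← row2 − (4)·row0  ⇒  L[2][0]=4, U row2=(0, -12, 4, 4)
  row3 ← row3 − (4)·row0  ⇒  L[3][0]=4, U row3=(0, -16, 8, 20)
Step 2: pivot at (1,1) is -4.
  row2 ← row2 − (3)·row1  ⇒  L[2][1]=3, U row2=(0, 0, 1, 4)
  row3 ← row3 − (4)·row1  ⇒  L[3][1]=4, U row3=(0, 0, 4, 20)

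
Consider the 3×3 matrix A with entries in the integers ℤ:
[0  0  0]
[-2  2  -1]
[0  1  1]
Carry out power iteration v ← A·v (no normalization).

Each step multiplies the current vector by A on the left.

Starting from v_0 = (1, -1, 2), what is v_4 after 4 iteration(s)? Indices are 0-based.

v_0 = (1, -1, 2).
v_1 = A·v_0 = (0, -6, 1).
v_2 = A·v_1 = (0, -13, -5).
v_3 = A·v_2 = (0, -21, -18).
v_4 = A·v_3 = (0, -24, -39).

v_4 = (0, -24, -39)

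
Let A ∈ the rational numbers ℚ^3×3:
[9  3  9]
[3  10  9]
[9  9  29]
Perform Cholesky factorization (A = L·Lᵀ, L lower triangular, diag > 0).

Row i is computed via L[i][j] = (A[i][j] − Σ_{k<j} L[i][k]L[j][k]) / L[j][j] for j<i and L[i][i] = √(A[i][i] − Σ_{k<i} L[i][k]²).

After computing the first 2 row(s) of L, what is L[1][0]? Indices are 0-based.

Step 1: L[0][0] = √(9) = 3.
  L[1][0] = (3) / L[0][0] = 1.
Step 2: L[1][1] = √(9) = 3.

L[1][0] = 1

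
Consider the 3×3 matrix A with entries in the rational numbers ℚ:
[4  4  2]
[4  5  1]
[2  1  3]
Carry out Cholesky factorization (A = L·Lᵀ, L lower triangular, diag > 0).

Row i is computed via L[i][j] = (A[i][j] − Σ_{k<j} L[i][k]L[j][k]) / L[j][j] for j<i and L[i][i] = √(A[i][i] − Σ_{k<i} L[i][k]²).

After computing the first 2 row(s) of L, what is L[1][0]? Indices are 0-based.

L[1][0] = 2

Step 1: L[0][0] = √(4) = 2.
  L[1][0] = (4) / L[0][0] = 2.
Step 2: L[1][1] = √(1) = 1.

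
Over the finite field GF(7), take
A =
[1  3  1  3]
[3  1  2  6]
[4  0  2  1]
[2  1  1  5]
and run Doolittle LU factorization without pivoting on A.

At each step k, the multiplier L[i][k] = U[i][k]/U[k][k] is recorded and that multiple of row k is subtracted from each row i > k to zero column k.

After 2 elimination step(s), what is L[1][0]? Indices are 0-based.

[col 0] pivot 1
  R1 -= 3*R0 → (0, 6, 6, 4)  (L[1][0] := 3)
  R2 -= 4*R0 → (0, 2, 5, 3)  (L[2][0] := 4)
  R3 -= 2*R0 → (0, 2, 6, 6)  (L[3][0] := 2)
[col 1] pivot 6
  R2 -= 5*R1 → (0, 0, 3, 4)  (L[2][1] := 5)
  R3 -= 5*R1 → (0, 0, 4, 0)  (L[3][1] := 5)

L[1][0] = 3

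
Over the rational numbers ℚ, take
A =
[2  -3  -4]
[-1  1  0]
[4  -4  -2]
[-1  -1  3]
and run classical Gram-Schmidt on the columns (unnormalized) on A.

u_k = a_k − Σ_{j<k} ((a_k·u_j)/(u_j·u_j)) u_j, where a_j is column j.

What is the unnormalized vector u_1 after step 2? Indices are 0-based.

u_1 = (-1, 0, 0, -2)

Step 1: u_0 = a_0 = (2, -1, 4, -1).
Step 2: u_1 = a_1 − (-1)·u_0 = (-1, 0, 0, -2).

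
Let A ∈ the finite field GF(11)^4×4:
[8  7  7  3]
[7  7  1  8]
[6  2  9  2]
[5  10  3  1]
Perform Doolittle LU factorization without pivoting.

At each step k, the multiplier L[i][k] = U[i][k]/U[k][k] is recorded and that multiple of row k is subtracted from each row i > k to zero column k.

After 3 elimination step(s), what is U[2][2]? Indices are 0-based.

U[2][2] = 2

[col 0] pivot 8
  R1 -= 5*R0 → (0, 5, 10, 4)  (L[1][0] := 5)
  R2 -= 9*R0 → (0, 5, 1, 8)  (L[2][0] := 9)
  R3 -= 2*R0 → (0, 7, 0, 6)  (L[3][0] := 2)
[col 1] pivot 5
  R2 -= 1*R1 → (0, 0, 2, 4)  (L[2][1] := 1)
  R3 -= 8*R1 → (0, 0, 8, 7)  (L[3][1] := 8)
[col 2] pivot 2
  R3 -= 4*R2 → (0, 0, 0, 2)  (L[3][2] := 4)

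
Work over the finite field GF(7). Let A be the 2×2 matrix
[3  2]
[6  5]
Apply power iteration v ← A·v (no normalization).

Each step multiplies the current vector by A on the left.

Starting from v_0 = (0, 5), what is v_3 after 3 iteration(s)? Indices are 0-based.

v_3 = (1, 5)

v_0 = (0, 5).
v_1 = A·v_0 = (3, 4).
v_2 = A·v_1 = (3, 3).
v_3 = A·v_2 = (1, 5).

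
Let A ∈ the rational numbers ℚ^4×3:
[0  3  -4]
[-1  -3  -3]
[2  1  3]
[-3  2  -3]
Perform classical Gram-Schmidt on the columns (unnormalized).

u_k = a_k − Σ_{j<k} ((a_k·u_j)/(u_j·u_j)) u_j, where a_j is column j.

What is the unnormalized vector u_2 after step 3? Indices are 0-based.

u_2 = (-362/107, -251/107, 71/107, 131/107)

Step 1: u_0 = a_0 = (0, -1, 2, -3).
Step 2: u_1 = a_1 − (-1/14)·u_0 = (3, -43/14, 8/7, 25/14).
Step 3: u_2 = a_2 − (9/7)·u_0 − (-22/107)·u_1 = (-362/107, -251/107, 71/107, 131/107).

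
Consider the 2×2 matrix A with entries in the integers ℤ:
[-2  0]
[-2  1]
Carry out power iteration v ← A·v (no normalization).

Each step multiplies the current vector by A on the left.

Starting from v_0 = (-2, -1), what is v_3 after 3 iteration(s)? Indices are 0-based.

v_0 = (-2, -1).
v_1 = A·v_0 = (4, 3).
v_2 = A·v_1 = (-8, -5).
v_3 = A·v_2 = (16, 11).

v_3 = (16, 11)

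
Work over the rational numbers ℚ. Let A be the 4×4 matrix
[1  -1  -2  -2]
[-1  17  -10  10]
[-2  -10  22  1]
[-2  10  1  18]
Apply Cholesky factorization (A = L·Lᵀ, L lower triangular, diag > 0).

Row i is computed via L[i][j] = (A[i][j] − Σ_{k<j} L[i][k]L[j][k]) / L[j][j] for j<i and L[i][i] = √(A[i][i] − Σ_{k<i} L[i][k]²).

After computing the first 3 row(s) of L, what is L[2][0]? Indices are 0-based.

L[2][0] = -2

Step 1: L[0][0] = √(1) = 1.
  L[1][0] = (-1) / L[0][0] = -1.
Step 2: L[1][1] = √(16) = 4.
  L[2][0] = (-2) / L[0][0] = -2.
  L[2][1] = (-12) / L[1][1] = -3.
Step 3: L[2][2] = √(9) = 3.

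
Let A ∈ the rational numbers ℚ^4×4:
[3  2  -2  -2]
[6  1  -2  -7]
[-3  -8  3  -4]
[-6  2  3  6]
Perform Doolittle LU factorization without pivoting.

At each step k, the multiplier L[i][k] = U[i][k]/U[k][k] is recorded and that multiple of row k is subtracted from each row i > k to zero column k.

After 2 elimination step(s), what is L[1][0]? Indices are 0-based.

k=0: U[0][0]=3
  eliminate (1,0): mult=2, new row 1: (0, -3, 2, -3); set L[1][0]=2
  eliminate (2,0): mult=-1, new row 2: (0, -6, 1, -6); set L[2][0]=-1
  eliminate (3,0): mult=-2, new row 3: (0, 6, -1, 2); set L[3][0]=-2
k=1: U[1][1]=-3
  eliminate (2,1): mult=2, new row 2: (0, 0, -3, 0); set L[2][1]=2
  eliminate (3,1): mult=-2, new row 3: (0, 0, 3, -4); set L[3][1]=-2

L[1][0] = 2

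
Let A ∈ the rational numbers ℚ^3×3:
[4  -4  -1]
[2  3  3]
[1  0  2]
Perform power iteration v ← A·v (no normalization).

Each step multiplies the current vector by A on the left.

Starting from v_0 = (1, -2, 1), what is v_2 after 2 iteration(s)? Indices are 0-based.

v_0 = (1, -2, 1).
v_1 = A·v_0 = (11, -1, 3).
v_2 = A·v_1 = (45, 28, 17).

v_2 = (45, 28, 17)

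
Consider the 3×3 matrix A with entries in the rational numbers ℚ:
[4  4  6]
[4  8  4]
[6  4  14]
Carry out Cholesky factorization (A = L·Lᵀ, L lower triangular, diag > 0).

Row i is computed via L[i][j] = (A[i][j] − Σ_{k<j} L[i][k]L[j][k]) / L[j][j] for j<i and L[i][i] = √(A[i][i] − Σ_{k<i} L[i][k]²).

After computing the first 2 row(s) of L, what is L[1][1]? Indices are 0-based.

Step 1: L[0][0] = √(4) = 2.
  L[1][0] = (4) / L[0][0] = 2.
Step 2: L[1][1] = √(4) = 2.

L[1][1] = 2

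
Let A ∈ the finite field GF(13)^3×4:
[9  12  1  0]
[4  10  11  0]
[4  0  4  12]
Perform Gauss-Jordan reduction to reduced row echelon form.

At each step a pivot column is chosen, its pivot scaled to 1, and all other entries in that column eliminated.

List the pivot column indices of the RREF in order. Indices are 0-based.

pivot columns: 0, 1, 2

[1] R0 /= 9  ⇒  (1, 10, 3, 0)
     R1 -= 4·R0  ⇒  (0, 9, 12, 0)
     R2 -= 4·R0  ⇒  (0, 12, 5, 12)
[2] R1 /= 9  ⇒  (0, 1, 10, 0)
     R0 -= 10·R1  ⇒  (1, 0, 7, 0)
     R2 -= 12·R1  ⇒  (0, 0, 2, 12)
[3] R2 /= 2  ⇒  (0, 0, 1, 6)
     R0 -= 7·R2  ⇒  (1, 0, 0, 10)
     R1 -= 10·R2  ⇒  (0, 1, 0, 5)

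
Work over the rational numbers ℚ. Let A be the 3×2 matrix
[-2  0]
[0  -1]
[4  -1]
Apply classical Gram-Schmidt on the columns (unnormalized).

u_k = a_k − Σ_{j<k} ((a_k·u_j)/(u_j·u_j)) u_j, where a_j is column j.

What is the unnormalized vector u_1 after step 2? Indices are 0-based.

Step 1: u_0 = a_0 = (-2, 0, 4).
Step 2: u_1 = a_1 − (-1/5)·u_0 = (-2/5, -1, -1/5).

u_1 = (-2/5, -1, -1/5)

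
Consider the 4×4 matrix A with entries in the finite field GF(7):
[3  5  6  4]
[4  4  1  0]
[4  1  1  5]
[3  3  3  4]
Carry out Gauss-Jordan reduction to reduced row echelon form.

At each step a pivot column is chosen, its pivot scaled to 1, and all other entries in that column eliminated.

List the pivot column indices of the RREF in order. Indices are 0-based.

step 1: normalize row 0 (÷3) = (1, 4, 2, 6)
  row 1: subtract 4×row0 = (0, 2, 0, 4)
  row 2: subtract 4×row0 = (0, 6, 0, 2)
  row 3: subtract 3×row0 = (0, 5, 4, 0)
step 2: normalize row 1 (÷2) = (0, 1, 0, 2)
  row 0: subtract 4×row1 = (1, 0, 2, 5)
  row 2: subtract 6×row1 = (0, 0, 0, 4)
  row 3: subtract 5×row1 = (0, 0, 4, 4)
step 3: exchange rows 2,3
step 3: normalize row 2 (÷4) = (0, 0, 1, 1)
  row 0: subtract 2×row2 = (1, 0, 0, 3)
step 4: normalize row 3 (÷4) = (0, 0, 0, 1)
  row 0: subtract 3×row3 = (1, 0, 0, 0)
  row 1: subtract 2×row3 = (0, 1, 0, 0)
  row 2: subtract 1×row3 = (0, 0, 1, 0)

pivot columns: 0, 1, 2, 3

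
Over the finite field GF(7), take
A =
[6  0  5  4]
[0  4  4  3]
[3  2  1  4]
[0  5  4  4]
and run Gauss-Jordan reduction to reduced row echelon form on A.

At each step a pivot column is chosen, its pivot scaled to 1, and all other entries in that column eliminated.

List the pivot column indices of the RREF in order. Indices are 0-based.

pivot columns: 0, 1, 2, 3

step 1: normalize row 0 (÷6) = (1, 0, 2, 3)
  row 2: subtract 3×row0 = (0, 2, 2, 2)
step 2: normalize row 1 (÷4) = (0, 1, 1, 6)
  row 2: subtract 2×row1 = (0, 0, 0, 4)
  row 3: subtract 5×row1 = (0, 0, 6, 2)
step 3: exchange rows 2,3
step 3: normalize row 2 (÷6) = (0, 0, 1, 5)
  row 0: subtract 2×row2 = (1, 0, 0, 0)
  row 1: subtract 1×row2 = (0, 1, 0, 1)
step 4: normalize row 3 (÷4) = (0, 0, 0, 1)
  row 1: subtract 1×row3 = (0, 1, 0, 0)
  row 2: subtract 5×row3 = (0, 0, 1, 0)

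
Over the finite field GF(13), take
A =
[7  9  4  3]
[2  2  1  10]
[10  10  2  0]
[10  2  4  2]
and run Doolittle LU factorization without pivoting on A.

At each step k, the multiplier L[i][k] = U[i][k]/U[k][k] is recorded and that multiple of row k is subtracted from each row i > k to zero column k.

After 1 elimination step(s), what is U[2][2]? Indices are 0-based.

[col 0] pivot 7
  R1 -= 4*R0 → (0, 5, 11, 11)  (L[1][0] := 4)
  R2 -= 7*R0 → (0, 12, 0, 5)  (L[2][0] := 7)
  R3 -= 7*R0 → (0, 4, 2, 7)  (L[3][0] := 7)

U[2][2] = 0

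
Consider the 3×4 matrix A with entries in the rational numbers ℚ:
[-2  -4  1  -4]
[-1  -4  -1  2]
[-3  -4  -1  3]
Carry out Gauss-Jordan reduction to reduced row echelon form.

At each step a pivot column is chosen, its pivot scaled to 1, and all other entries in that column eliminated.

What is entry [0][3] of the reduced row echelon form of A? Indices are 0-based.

M[0][3] = -1/2

pivot(0,0)=-2: scale R0 → (1, 2, -1/2, 2)
  clear (1,0): R1 −= (-1)R0 → (0, -2, -3/2, 4)
  clear (2,0): R2 −= (-3)R0 → (0, 2, -5/2, 9)
pivot(1,1)=-2: scale R1 → (0, 1, 3/4, -2)
  clear (0,1): R0 −= (2)R1 → (1, 0, -2, 6)
  clear (2,1): R2 −= (2)R1 → (0, 0, -4, 13)
pivot(2,2)=-4: scale R2 → (0, 0, 1, -13/4)
  clear (0,2): R0 −= (-2)R2 → (1, 0, 0, -1/2)
  clear (1,2): R1 −= (3/4)R2 → (0, 1, 0, 7/16)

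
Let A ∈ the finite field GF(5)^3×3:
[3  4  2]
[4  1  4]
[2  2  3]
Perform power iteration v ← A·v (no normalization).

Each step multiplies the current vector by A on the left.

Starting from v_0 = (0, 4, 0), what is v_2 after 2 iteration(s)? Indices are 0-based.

v_2 = (0, 0, 4)

v_0 = (0, 4, 0).
v_1 = A·v_0 = (1, 4, 3).
v_2 = A·v_1 = (0, 0, 4).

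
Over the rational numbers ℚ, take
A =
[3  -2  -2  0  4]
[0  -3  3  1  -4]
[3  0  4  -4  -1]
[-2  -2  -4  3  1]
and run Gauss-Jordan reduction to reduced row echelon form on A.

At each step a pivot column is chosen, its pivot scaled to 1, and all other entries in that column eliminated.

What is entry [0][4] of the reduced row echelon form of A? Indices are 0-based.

M[0][4] = 32/31

pivot(0,0)=3: scale R0 → (1, -2/3, -2/3, 0, 4/3)
  clear (2,0): R2 −= (3)R0 → (0, 2, 6, -4, -5)
  clear (3,0): R3 −= (-2)R0 → (0, -10/3, -16/3, 3, 11/3)
pivot(1,1)=-3: scale R1 → (0, 1, -1, -1/3, 4/3)
  clear (0,1): R0 −= (-2/3)R1 → (1, 0, -4/3, -2/9, 20/9)
  clear (2,1): R2 −= (2)R1 → (0, 0, 8, -10/3, -23/3)
  clear (3,1): R3 −= (-10/3)R1 → (0, 0, -26/3, 17/9, 73/9)
pivot(2,2)=8: scale R2 → (0, 0, 1, -5/12, -23/24)
  clear (0,2): R0 −= (-4/3)R2 → (1, 0, 0, -7/9, 17/18)
  clear (1,2): R1 −= (-1)R2 → (0, 1, 0, -3/4, 3/8)
  clear (3,2): R3 −= (-26/3)R2 → (0, 0, 0, -31/18, -7/36)
pivot(3,3)=-31/18: scale R3 → (0, 0, 0, 1, 7/62)
  clear (0,3): R0 −= (-7/9)R3 → (1, 0, 0, 0, 32/31)
  clear (1,3): R1 −= (-3/4)R3 → (0, 1, 0, 0, 57/124)
  clear (2,3): R2 −= (-5/12)R3 → (0, 0, 1, 0, -113/124)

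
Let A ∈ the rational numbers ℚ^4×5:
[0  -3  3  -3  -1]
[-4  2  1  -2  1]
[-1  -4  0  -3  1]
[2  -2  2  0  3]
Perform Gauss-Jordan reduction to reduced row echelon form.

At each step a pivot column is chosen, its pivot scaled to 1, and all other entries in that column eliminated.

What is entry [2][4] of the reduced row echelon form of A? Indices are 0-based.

M[2][4] = 23/9

pivot(0,0): swap R0↔R1
pivot(0,0)=-4: scale R0 → (1, -1/2, -1/4, 1/2, -1/4)
  clear (2,0): R2 −= (-1)R0 → (0, -9/2, -1/4, -5/2, 3/4)
  clear (3,0): R3 −= (2)R0 → (0, -1, 5/2, -1, 7/2)
pivot(1,1)=-3: scale R1 → (0, 1, -1, 1, 1/3)
  clear (0,1): R0 −= (-1/2)R1 → (1, 0, -3/4, 1, -1/12)
  clear (2,1): R2 −= (-9/2)R1 → (0, 0, -19/4, 2, 9/4)
  clear (3,1): R3 −= (-1)R1 → (0, 0, 3/2, 0, 23/6)
pivot(2,2)=-19/4: scale R2 → (0, 0, 1, -8/19, -9/19)
  clear (0,2): R0 −= (-3/4)R2 → (1, 0, 0, 13/19, -25/57)
  clear (1,2): R1 −= (-1)R2 → (0, 1, 0, 11/19, -8/57)
  clear (3,2): R3 −= (3/2)R2 → (0, 0, 0, 12/19, 259/57)
pivot(3,3)=12/19: scale R3 → (0, 0, 0, 1, 259/36)
  clear (0,3): R0 −= (13/19)R3 → (1, 0, 0, 0, -193/36)
  clear (1,3): R1 −= (11/19)R3 → (0, 1, 0, 0, -155/36)
  clear (2,3): R2 −= (-8/19)R3 → (0, 0, 1, 0, 23/9)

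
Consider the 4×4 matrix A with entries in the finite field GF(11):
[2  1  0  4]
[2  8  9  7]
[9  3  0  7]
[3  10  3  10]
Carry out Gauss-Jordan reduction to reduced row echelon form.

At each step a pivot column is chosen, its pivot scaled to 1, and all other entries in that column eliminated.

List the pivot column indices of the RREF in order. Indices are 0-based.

pivot columns: 0, 1, 2, 3

pivot(0,0)=2: scale R0 → (1, 6, 0, 2)
  clear (1,0): R1 −= (2)R0 → (0, 7, 9, 3)
  clear (2,0): R2 −= (9)R0 → (0, 4, 0, 0)
  clear (3,0): R3 −= (3)R0 → (0, 3, 3, 4)
pivot(1,1)=7: scale R1 → (0, 1, 6, 2)
  clear (0,1): R0 −= (6)R1 → (1, 0, 8, 1)
  clear (2,1): R2 −= (4)R1 → (0, 0, 9, 3)
  clear (3,1): R3 −= (3)R1 → (0, 0, 7, 9)
pivot(2,2)=9: scale R2 → (0, 0, 1, 4)
  clear (0,2): R0 −= (8)R2 → (1, 0, 0, 2)
  clear (1,2): R1 −= (6)R2 → (0, 1, 0, 0)
  clear (3,2): R3 −= (7)R2 → (0, 0, 0, 3)
pivot(3,3)=3: scale R3 → (0, 0, 0, 1)
  clear (0,3): R0 −= (2)R3 → (1, 0, 0, 0)
  clear (2,3): R2 −= (4)R3 → (0, 0, 1, 0)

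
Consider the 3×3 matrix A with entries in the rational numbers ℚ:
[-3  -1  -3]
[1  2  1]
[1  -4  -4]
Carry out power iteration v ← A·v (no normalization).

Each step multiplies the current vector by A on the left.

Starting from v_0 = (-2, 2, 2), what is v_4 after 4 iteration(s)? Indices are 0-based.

v_0 = (-2, 2, 2).
v_1 = A·v_0 = (-2, 4, -18).
v_2 = A·v_1 = (56, -12, 54).
v_3 = A·v_2 = (-318, 86, -112).
v_4 = A·v_3 = (1204, -258, -214).

v_4 = (1204, -258, -214)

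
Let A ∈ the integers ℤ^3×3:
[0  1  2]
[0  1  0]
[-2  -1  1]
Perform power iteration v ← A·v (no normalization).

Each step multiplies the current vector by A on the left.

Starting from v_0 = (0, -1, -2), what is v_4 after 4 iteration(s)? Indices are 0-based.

v_4 = (33, -1, -20)

v_0 = (0, -1, -2).
v_1 = A·v_0 = (-5, -1, -1).
v_2 = A·v_1 = (-3, -1, 10).
v_3 = A·v_2 = (19, -1, 17).
v_4 = A·v_3 = (33, -1, -20).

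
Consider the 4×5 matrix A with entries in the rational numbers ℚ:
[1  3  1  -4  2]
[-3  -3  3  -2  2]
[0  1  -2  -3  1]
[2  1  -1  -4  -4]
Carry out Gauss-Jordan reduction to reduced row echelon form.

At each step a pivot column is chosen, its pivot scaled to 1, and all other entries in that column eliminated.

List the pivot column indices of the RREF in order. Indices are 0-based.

pivot columns: 0, 1, 2, 3

[1] R0 /= 1  ⇒  (1, 3, 1, -4, 2)
     R1 -= -3·R0  ⇒  (0, 6, 6, -14, 8)
     R3 -= 2·R0  ⇒  (0, -5, -3, 4, -8)
[2] R1 /= 6  ⇒  (0, 1, 1, -7/3, 4/3)
     R0 -= 3·R1  ⇒  (1, 0, -2, 3, -2)
     R2 -= 1·R1  ⇒  (0, 0, -3, -2/3, -1/3)
     R3 -= -5·R1  ⇒  (0, 0, 2, -23/3, -4/3)
[3] R2 /= -3  ⇒  (0, 0, 1, 2/9, 1/9)
     R0 -= -2·R2  ⇒  (1, 0, 0, 31/9, -16/9)
     R1 -= 1·R2  ⇒  (0, 1, 0, -23/9, 11/9)
     R3 -= 2·R2  ⇒  (0, 0, 0, -73/9, -14/9)
[4] R3 /= -73/9  ⇒  (0, 0, 0, 1, 14/73)
     R0 -= 31/9·R3  ⇒  (1, 0, 0, 0, -178/73)
     R1 -= -23/9·R3  ⇒  (0, 1, 0, 0, 125/73)
     R2 -= 2/9·R3  ⇒  (0, 0, 1, 0, 5/73)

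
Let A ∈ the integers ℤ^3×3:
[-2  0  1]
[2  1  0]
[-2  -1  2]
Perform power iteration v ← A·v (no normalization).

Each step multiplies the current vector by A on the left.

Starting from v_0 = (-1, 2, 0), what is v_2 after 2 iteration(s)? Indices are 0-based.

v_0 = (-1, 2, 0).
v_1 = A·v_0 = (2, 0, 0).
v_2 = A·v_1 = (-4, 4, -4).

v_2 = (-4, 4, -4)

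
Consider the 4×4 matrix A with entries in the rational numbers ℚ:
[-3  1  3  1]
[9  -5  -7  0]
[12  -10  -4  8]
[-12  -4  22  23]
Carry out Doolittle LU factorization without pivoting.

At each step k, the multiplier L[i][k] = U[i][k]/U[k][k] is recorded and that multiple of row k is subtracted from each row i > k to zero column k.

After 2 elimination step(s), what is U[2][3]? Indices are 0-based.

Step 1: pivot at (0,0) is -3.
  row1 ← row1 − (-3)·row0  ⇒  L[1][0]=-3, U row1=(0, -2, 2, 3)
  row2 ← row2 − (-4)·row0  ⇒  L[2][0]=-4, U row2=(0, -6, 8, 12)
  row3 ← row3 − (4)·row0  ⇒  L[3][0]=4, U row3=(0, -8, 10, 19)
Step 2: pivot at (1,1) is -2.
  row2 ← row2 − (3)·row1  ⇒  L[2][1]=3, U row2=(0, 0, 2, 3)
  row3 ← row3 − (4)·row1  ⇒  L[3][1]=4, U row3=(0, 0, 2, 7)

U[2][3] = 3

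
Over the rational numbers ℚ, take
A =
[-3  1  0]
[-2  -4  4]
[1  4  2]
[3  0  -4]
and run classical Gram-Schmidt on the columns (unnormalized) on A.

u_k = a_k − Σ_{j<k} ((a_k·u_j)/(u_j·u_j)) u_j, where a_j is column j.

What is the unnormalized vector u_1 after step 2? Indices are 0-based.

u_1 = (50/23, -74/23, 83/23, -27/23)

Step 1: u_0 = a_0 = (-3, -2, 1, 3).
Step 2: u_1 = a_1 − (9/23)·u_0 = (50/23, -74/23, 83/23, -27/23).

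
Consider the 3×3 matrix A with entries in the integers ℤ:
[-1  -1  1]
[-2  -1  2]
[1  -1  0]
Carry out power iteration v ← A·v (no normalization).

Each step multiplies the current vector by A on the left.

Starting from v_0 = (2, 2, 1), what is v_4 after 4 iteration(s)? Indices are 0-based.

v_4 = (35, 48, 6)

v_0 = (2, 2, 1).
v_1 = A·v_0 = (-3, -4, 0).
v_2 = A·v_1 = (7, 10, 1).
v_3 = A·v_2 = (-16, -22, -3).
v_4 = A·v_3 = (35, 48, 6).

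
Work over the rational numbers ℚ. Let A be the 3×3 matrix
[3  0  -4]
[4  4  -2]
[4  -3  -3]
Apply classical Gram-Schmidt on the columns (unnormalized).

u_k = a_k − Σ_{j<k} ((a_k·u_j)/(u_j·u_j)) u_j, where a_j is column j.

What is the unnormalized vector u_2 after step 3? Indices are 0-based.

Step 1: u_0 = a_0 = (3, 4, 4).
Step 2: u_1 = a_1 − (4/41)·u_0 = (-12/41, 148/41, -139/41).
Step 3: u_2 = a_2 − (-32/41)·u_0 − (169/1009)·u_1 = (-1624/1009, 522/1009, 696/1009).

u_2 = (-1624/1009, 522/1009, 696/1009)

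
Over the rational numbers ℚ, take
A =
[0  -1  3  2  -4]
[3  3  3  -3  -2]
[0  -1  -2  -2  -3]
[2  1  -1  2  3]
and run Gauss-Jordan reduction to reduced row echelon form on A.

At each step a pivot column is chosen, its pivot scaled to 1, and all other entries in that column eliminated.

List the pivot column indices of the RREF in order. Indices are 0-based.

pivot columns: 0, 1, 2, 3

pivot(0,0): swap R0↔R1
pivot(0,0)=3: scale R0 → (1, 1, 1, -1, -2/3)
  clear (3,0): R3 −= (2)R0 → (0, -1, -3, 4, 13/3)
pivot(1,1)=-1: scale R1 → (0, 1, -3, -2, 4)
  clear (0,1): R0 −= (1)R1 → (1, 0, 4, 1, -14/3)
  clear (2,1): R2 −= (-1)R1 → (0, 0, -5, -4, 1)
  clear (3,1): R3 −= (-1)R1 → (0, 0, -6, 2, 25/3)
pivot(2,2)=-5: scale R2 → (0, 0, 1, 4/5, -1/5)
  clear (0,2): R0 −= (4)R2 → (1, 0, 0, -11/5, -58/15)
  clear (1,2): R1 −= (-3)R2 → (0, 1, 0, 2/5, 17/5)
  clear (3,2): R3 −= (-6)R2 → (0, 0, 0, 34/5, 107/15)
pivot(3,3)=34/5: scale R3 → (0, 0, 0, 1, 107/102)
  clear (0,3): R0 −= (-11/5)R3 → (1, 0, 0, 0, -53/34)
  clear (1,3): R1 −= (2/5)R3 → (0, 1, 0, 0, 152/51)
  clear (2,3): R2 −= (4/5)R3 → (0, 0, 1, 0, -53/51)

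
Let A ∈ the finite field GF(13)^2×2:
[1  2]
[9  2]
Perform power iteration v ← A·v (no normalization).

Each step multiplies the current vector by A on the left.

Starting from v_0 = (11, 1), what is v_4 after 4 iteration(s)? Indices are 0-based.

v_4 = (6, 5)

v_0 = (11, 1).
v_1 = A·v_0 = (0, 10).
v_2 = A·v_1 = (7, 7).
v_3 = A·v_2 = (8, 12).
v_4 = A·v_3 = (6, 5).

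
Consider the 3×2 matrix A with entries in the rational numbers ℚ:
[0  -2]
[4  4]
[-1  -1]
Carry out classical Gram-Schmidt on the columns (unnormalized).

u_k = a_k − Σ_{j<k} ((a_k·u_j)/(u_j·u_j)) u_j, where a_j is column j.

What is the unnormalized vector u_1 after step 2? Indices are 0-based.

u_1 = (-2, 0, 0)

Step 1: u_0 = a_0 = (0, 4, -1).
Step 2: u_1 = a_1 − (1)·u_0 = (-2, 0, 0).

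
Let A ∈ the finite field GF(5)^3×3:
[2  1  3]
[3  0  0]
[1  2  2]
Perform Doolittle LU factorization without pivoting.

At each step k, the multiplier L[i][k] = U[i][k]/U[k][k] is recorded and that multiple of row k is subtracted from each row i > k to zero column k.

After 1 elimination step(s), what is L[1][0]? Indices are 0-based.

Step 1: pivot at (0,0) is 2.
  row1 ← row1 − (4)·row0  ⇒  L[1][0]=4, U row1=(0, 1, 3)
  row2 ← row2 − (3)·row0  ⇒  L[2][0]=3, U row2=(0, 4, 3)

L[1][0] = 4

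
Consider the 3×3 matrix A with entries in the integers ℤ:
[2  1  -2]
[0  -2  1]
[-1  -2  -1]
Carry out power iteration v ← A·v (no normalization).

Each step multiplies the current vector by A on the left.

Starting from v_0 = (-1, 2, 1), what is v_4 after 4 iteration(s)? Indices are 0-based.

v_0 = (-1, 2, 1).
v_1 = A·v_0 = (-2, -3, -4).
v_2 = A·v_1 = (1, 2, 12).
v_3 = A·v_2 = (-20, 8, -17).
v_4 = A·v_3 = (2, -33, 21).

v_4 = (2, -33, 21)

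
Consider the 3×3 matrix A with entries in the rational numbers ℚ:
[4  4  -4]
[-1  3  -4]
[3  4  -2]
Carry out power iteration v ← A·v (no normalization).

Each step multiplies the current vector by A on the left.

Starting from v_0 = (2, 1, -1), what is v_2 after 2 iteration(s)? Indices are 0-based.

v_2 = (36, -49, 44)

v_0 = (2, 1, -1).
v_1 = A·v_0 = (16, 5, 12).
v_2 = A·v_1 = (36, -49, 44).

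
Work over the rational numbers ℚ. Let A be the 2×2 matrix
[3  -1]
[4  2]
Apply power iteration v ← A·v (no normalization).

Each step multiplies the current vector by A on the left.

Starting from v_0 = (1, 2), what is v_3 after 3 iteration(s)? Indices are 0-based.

v_3 = (-35, 20)

v_0 = (1, 2).
v_1 = A·v_0 = (1, 8).
v_2 = A·v_1 = (-5, 20).
v_3 = A·v_2 = (-35, 20).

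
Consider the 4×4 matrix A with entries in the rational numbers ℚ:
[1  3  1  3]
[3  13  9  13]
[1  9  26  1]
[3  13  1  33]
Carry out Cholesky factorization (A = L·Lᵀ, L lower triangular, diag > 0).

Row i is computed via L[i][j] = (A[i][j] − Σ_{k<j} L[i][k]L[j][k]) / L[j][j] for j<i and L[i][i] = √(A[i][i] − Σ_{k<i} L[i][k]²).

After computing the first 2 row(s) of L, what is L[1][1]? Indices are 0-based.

Step 1: L[0][0] = √(1) = 1.
  L[1][0] = (3) / L[0][0] = 3.
Step 2: L[1][1] = √(4) = 2.

L[1][1] = 2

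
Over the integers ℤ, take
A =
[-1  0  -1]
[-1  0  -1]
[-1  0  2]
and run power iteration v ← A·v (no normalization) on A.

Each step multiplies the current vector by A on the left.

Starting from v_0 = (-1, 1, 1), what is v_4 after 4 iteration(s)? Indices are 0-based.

v_4 = (-12, -12, 33)

v_0 = (-1, 1, 1).
v_1 = A·v_0 = (0, 0, 3).
v_2 = A·v_1 = (-3, -3, 6).
v_3 = A·v_2 = (-3, -3, 15).
v_4 = A·v_3 = (-12, -12, 33).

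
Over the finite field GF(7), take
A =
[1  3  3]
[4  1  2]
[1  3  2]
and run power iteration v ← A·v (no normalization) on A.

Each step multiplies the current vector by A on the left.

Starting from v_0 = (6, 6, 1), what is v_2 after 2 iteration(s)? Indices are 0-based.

v_2 = (5, 3, 0)

v_0 = (6, 6, 1).
v_1 = A·v_0 = (6, 4, 5).
v_2 = A·v_1 = (5, 3, 0).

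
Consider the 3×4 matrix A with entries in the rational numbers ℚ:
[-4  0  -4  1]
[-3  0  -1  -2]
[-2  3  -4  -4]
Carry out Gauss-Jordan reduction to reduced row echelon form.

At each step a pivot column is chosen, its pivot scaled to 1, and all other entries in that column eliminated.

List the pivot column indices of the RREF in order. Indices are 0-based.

pivot columns: 0, 1, 2

[1] R0 /= -4  ⇒  (1, 0, 1, -1/4)
     R1 -= -3·R0  ⇒  (0, 0, 2, -11/4)
     R2 -= -2·R0  ⇒  (0, 3, -2, -9/2)
[2] R1 <-> R2
[2] R1 /= 3  ⇒  (0, 1, -2/3, -3/2)
[3] R2 /= 2  ⇒  (0, 0, 1, -11/8)
     R0 -= 1·R2  ⇒  (1, 0, 0, 9/8)
     R1 -= -2/3·R2  ⇒  (0, 1, 0, -29/12)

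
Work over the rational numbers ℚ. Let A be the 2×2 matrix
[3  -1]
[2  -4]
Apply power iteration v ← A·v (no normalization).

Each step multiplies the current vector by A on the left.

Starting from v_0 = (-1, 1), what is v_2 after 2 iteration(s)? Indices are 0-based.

v_2 = (-6, 16)

v_0 = (-1, 1).
v_1 = A·v_0 = (-4, -6).
v_2 = A·v_1 = (-6, 16).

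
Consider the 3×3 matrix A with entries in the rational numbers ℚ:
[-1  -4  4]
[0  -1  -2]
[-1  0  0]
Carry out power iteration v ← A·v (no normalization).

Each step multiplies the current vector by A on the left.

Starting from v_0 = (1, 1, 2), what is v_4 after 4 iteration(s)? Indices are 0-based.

v_0 = (1, 1, 2).
v_1 = A·v_0 = (3, -5, -1).
v_2 = A·v_1 = (13, 7, -3).
v_3 = A·v_2 = (-53, -1, -13).
v_4 = A·v_3 = (5, 27, 53).

v_4 = (5, 27, 53)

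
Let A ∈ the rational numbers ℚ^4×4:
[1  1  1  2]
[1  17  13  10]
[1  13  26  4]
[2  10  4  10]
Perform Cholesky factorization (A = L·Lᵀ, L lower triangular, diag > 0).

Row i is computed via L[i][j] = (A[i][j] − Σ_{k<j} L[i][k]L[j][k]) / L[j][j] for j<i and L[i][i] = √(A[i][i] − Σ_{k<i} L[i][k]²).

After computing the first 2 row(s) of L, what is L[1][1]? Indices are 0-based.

Step 1: L[0][0] = √(1) = 1.
  L[1][0] = (1) / L[0][0] = 1.
Step 2: L[1][1] = √(16) = 4.

L[1][1] = 4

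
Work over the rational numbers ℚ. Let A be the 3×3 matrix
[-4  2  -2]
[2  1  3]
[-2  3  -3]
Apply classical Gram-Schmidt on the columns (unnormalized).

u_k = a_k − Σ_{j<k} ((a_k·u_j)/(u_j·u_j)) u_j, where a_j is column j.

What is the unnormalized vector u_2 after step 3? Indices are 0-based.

u_2 = (4/3, 4/3, -4/3)

Step 1: u_0 = a_0 = (-4, 2, -2).
Step 2: u_1 = a_1 − (-1/2)·u_0 = (0, 2, 2).
Step 3: u_2 = a_2 − (5/6)·u_0 − (0)·u_1 = (4/3, 4/3, -4/3).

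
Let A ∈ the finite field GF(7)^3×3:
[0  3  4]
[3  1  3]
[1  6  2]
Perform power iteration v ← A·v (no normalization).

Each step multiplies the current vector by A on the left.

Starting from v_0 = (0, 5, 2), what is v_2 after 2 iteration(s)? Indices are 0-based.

v_0 = (0, 5, 2).
v_1 = A·v_0 = (2, 4, 6).
v_2 = A·v_1 = (1, 0, 3).

v_2 = (1, 0, 3)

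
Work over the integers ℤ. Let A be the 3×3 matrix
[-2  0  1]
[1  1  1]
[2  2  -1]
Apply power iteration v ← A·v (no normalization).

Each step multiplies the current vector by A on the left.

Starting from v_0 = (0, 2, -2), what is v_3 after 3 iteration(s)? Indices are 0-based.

v_0 = (0, 2, -2).
v_1 = A·v_0 = (-2, 0, 6).
v_2 = A·v_1 = (10, 4, -10).
v_3 = A·v_2 = (-30, 4, 38).

v_3 = (-30, 4, 38)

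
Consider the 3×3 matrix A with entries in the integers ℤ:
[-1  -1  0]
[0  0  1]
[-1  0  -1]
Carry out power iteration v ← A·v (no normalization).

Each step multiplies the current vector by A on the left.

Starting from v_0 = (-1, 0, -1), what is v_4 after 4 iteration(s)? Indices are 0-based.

v_0 = (-1, 0, -1).
v_1 = A·v_0 = (1, -1, 2).
v_2 = A·v_1 = (0, 2, -3).
v_3 = A·v_2 = (-2, -3, 3).
v_4 = A·v_3 = (5, 3, -1).

v_4 = (5, 3, -1)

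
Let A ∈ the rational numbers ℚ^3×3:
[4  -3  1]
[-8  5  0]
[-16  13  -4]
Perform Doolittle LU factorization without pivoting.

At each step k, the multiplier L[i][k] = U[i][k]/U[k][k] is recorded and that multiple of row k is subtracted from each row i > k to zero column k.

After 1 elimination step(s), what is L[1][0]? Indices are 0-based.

[col 0] pivot 4
  R1 -= -2*R0 → (0, -1, 2)  (L[1][0] := -2)
  R2 -= -4*R0 → (0, 1, 0)  (L[2][0] := -4)

L[1][0] = -2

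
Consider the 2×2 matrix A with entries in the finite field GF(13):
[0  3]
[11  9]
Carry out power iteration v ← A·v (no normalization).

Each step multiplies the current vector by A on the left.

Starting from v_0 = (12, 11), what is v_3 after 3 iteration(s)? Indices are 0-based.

v_3 = (7, 0)

v_0 = (12, 11).
v_1 = A·v_0 = (7, 10).
v_2 = A·v_1 = (4, 11).
v_3 = A·v_2 = (7, 0).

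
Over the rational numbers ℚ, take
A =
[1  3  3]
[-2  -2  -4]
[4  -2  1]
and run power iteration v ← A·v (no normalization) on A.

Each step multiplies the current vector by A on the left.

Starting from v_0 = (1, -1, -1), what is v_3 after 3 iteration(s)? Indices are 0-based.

v_3 = (-101, 84, 101)

v_0 = (1, -1, -1).
v_1 = A·v_0 = (-5, 4, 5).
v_2 = A·v_1 = (22, -18, -23).
v_3 = A·v_2 = (-101, 84, 101).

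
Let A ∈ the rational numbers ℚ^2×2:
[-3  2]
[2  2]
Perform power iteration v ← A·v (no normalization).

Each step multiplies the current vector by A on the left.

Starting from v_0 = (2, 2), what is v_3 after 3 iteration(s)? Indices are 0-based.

v_3 = (-42, 68)

v_0 = (2, 2).
v_1 = A·v_0 = (-2, 8).
v_2 = A·v_1 = (22, 12).
v_3 = A·v_2 = (-42, 68).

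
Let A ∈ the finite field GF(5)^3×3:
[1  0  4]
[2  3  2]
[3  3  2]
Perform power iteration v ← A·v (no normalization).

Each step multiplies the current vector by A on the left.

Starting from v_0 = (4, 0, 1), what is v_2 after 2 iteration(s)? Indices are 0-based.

v_0 = (4, 0, 1).
v_1 = A·v_0 = (3, 0, 4).
v_2 = A·v_1 = (4, 4, 2).

v_2 = (4, 4, 2)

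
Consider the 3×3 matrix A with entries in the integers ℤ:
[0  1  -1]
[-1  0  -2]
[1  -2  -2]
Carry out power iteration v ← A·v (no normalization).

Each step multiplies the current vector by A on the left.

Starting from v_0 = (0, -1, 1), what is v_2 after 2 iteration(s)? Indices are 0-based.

v_0 = (0, -1, 1).
v_1 = A·v_0 = (-2, -2, 0).
v_2 = A·v_1 = (-2, 2, 2).

v_2 = (-2, 2, 2)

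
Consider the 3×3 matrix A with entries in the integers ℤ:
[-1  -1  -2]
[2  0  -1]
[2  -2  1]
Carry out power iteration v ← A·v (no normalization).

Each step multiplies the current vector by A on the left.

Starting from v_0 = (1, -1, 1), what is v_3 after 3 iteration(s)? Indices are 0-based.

v_3 = (20, -17, -1)

v_0 = (1, -1, 1).
v_1 = A·v_0 = (-2, 1, 5).
v_2 = A·v_1 = (-9, -9, -1).
v_3 = A·v_2 = (20, -17, -1).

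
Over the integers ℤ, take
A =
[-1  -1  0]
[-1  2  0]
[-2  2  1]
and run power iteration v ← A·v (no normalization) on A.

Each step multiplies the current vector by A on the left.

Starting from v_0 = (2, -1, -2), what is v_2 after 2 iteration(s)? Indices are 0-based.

v_0 = (2, -1, -2).
v_1 = A·v_0 = (-1, -4, -8).
v_2 = A·v_1 = (5, -7, -14).

v_2 = (5, -7, -14)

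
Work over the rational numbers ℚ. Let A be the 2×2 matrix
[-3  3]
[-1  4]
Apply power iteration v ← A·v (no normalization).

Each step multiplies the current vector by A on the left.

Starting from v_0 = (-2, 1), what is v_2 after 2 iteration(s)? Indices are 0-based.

v_0 = (-2, 1).
v_1 = A·v_0 = (9, 6).
v_2 = A·v_1 = (-9, 15).

v_2 = (-9, 15)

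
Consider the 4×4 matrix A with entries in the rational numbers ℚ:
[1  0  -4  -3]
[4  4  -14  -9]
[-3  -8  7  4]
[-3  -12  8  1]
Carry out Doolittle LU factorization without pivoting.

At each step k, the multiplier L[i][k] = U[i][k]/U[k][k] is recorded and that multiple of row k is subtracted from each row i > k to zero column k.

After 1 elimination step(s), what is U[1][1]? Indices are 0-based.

k=0: U[0][0]=1
  eliminate (1,0): mult=4, new row 1: (0, 4, 2, 3); set L[1][0]=4
  eliminate (2,0): mult=-3, new row 2: (0, -8, -5, -5); set L[2][0]=-3
  eliminate (3,0): mult=-3, new row 3: (0, -12, -4, -8); set L[3][0]=-3

U[1][1] = 4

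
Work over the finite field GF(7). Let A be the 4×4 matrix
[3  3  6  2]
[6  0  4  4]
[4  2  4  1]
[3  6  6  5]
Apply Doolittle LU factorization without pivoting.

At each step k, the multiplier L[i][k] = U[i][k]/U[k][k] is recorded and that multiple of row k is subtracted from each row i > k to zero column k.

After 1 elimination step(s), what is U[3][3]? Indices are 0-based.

U[3][3] = 3

k=0: U[0][0]=3
  eliminate (1,0): mult=2, new row 1: (0, 1, 6, 0); set L[1][0]=2
  eliminate (2,0): mult=6, new row 2: (0, 5, 3, 3); set L[2][0]=6
  eliminate (3,0): mult=1, new row 3: (0, 3, 0, 3); set L[3][0]=1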